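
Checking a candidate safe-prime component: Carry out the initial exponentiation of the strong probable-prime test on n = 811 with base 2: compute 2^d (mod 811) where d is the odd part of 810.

n − 1 = 810 = 2^1 · 405, so s = 1 and d = 405.
Repeated squaring mod 811: 2^1 ≡ 2, 2^2 ≡ 4, 2^4 ≡ 16, 2^8 ≡ 256, 2^16 ≡ 656, 2^32 ≡ 506, 2^64 ≡ 571, 2^128 ≡ 19, 2^256 ≡ 361.
405 = 256 + 128 + 16 + 4 + 1, so 2^405 ≡ 361·19·656·16·2 ≡ 810 (mod 811).

810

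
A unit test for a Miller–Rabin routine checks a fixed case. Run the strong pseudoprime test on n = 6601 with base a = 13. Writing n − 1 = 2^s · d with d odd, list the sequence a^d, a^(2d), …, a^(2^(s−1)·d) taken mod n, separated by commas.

n − 1 = 6600 = 2^3 · 825, so s = 3 and d = 825.
x_0 = 13^825 mod 6601 = 3037.
x_1 = 3037^2 mod 6601 = 1772.
x_2 = 1772^2 mod 6601 = 4509.

3037, 1772, 4509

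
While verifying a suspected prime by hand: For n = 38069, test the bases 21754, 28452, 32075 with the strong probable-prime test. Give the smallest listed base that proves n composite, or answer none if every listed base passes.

n − 1 = 38068 = 2^2 · 9517, so s = 2 and d = 9517.
Base 21754: x_0 = 21754^9517 mod 38069 = 38068. x_0 = 38068 ≡ −1, so 21754 is not a witness.
Base 28452: x_0 = 28452^9517 mod 38069 = 37452. x_0 is neither 1 nor 38068, so continue squaring. x_1 = 37452^2 mod 38069 = 38068. x_1 ≡ −1, so 28452 is not a witness.
Base 32075: x_0 = 32075^9517 mod 38069 = 617. x_0 is neither 1 nor 38068, so continue squaring. x_1 = 617^2 mod 38069 = 38068. x_1 ≡ −1, so 32075 is not a witness.
No listed base is a witness for 38069.

none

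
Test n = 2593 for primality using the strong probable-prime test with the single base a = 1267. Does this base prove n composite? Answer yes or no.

no

n − 1 = 2592 = 2^5 · 81, so s = 5 and d = 81.
By repeated squaring, 1267^81 ≡ 2258 (mod 2593).
x_0 = 1267^81 mod 2593 = 2258.
x_0 is neither 1 nor 2592, so continue squaring.
x_1 = 2258^2 mod 2593 = 726.
x_2 = 726^2 mod 2593 = 697.
x_3 = 697^2 mod 2593 = 918.
x_4 = 918^2 mod 2593 = 2592.
x_4 ≡ −1, so 1267 is not a witness.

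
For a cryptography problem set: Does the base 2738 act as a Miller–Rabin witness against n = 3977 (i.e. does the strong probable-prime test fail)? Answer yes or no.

no

n − 1 = 3976 = 2^3 · 497, so s = 3 and d = 497.
x_0 = 2738^497 mod 3977 = 2738.
x_0 is neither 1 nor 3976, so continue squaring.
x_1 = 2738^2 mod 3977 = 3976.
x_1 ≡ −1, so 2738 is not a witness.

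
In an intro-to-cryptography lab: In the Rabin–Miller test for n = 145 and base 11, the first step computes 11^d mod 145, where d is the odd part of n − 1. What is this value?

n − 1 = 144 = 2^4 · 9, so s = 4 and d = 9.
Repeated squaring mod 145: 11^1 ≡ 11, 11^2 ≡ 121, 11^4 ≡ 141, 11^8 ≡ 16.
9 = 8 + 1, so 11^9 ≡ 16·11 ≡ 31 (mod 145).

31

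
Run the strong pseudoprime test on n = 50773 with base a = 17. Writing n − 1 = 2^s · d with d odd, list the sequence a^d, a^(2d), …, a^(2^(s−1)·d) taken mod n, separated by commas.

n − 1 = 50772 = 2^2 · 12693, so s = 2 and d = 12693.
x_0 = 17^12693 mod 50773 = 35634.
x_1 = 35634^2 mod 50773 = 50772.

35634, 50772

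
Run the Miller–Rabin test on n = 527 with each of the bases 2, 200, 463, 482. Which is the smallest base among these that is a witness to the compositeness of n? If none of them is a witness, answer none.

n − 1 = 526 = 2^1 · 263, so s = 1 and d = 263.
Base 2: x_0 = 2^263 mod 527 = 349. x_0 ∉ {1, 526} and s = 1, so 2 is a Miller–Rabin witness and 527 is composite.
Base 200: x_0 = 200^263 mod 527 = 514. x_0 ∉ {1, 526} and s = 1, so 200 is a Miller–Rabin witness and 527 is composite.
Base 463: x_0 = 463^263 mod 527 = 302. x_0 ∉ {1, 526} and s = 1, so 463 is a Miller–Rabin witness and 527 is composite.
Base 482: x_0 = 482^263 mod 527 = 354. x_0 ∉ {1, 526} and s = 1, so 482 is a Miller–Rabin witness and 527 is composite.
The smallest witness among the given bases is 2.

2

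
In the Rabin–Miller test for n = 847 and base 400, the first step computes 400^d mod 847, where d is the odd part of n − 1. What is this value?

n − 1 = 846 = 2^1 · 423, so s = 1 and d = 423.
400^423 mod 847 = 603.

603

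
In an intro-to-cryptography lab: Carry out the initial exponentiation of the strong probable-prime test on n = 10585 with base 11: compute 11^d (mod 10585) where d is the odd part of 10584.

7436

n − 1 = 10584 = 2^3 · 1323, so s = 3 and d = 1323.
Repeated squaring mod 10585: 11^1 ≡ 11, 11^2 ≡ 121, 11^4 ≡ 4056, 11^8 ≡ 2046, 11^16 ≡ 5041, 11^32 ≡ 7681, 11^64 ≡ 7556, 11^128 ≡ 8231, 11^256 ≡ 5361, 11^512 ≡ 2046, 11^1024 ≡ 5041.
1323 = 1024 + 256 + 32 + 8 + 2 + 1, so 11^1323 ≡ 5041·5361·7681·2046·121·11 ≡ 7436 (mod 10585).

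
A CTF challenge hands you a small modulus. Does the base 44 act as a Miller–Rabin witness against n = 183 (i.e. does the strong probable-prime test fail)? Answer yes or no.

n − 1 = 182 = 2^1 · 91, so s = 1 and d = 91.
Repeated squaring mod 183: 44^1 ≡ 44, 44^2 ≡ 106, 44^4 ≡ 73, 44^8 ≡ 22, 44^16 ≡ 118, 44^32 ≡ 16, 44^64 ≡ 73.
91 = 64 + 16 + 8 + 2 + 1, so 44^91 ≡ 73·118·22·106·44 ≡ 17 (mod 183).
x_0 = 44^91 mod 183 = 17.
x_0 ∉ {1, 182} and s = 1, so 44 is a Miller–Rabin witness and 183 is composite.

yes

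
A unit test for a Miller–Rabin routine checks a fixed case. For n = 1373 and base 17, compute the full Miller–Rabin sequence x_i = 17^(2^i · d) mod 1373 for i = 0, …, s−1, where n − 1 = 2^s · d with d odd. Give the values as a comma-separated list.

n − 1 = 1372 = 2^2 · 343, so s = 2 and d = 343.
x_0 = 17^343 mod 1373 = 1372.
x_1 = 1372^2 mod 1373 = 1.

1372, 1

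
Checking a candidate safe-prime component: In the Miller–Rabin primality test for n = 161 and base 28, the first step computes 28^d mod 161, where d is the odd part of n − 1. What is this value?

n − 1 = 160 = 2^5 · 5, so s = 5 and d = 5.
By repeated squaring, 28^5 ≡ 112 (mod 161).

112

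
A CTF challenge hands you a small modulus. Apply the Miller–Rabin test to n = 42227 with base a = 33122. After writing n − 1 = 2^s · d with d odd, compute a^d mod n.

42226

n − 1 = 42226 = 2^1 · 21113, so s = 1 and d = 21113.
33122^21113 mod 42227 = 42226.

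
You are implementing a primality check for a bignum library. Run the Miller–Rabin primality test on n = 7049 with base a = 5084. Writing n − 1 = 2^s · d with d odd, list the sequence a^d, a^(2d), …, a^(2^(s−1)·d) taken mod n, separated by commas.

n − 1 = 7048 = 2^3 · 881, so s = 3 and d = 881.
x_0 = 5084^881 mod 7049 = 501.
x_1 = 501^2 mod 7049 = 4286.
x_2 = 4286^2 mod 7049 = 102.

501, 4286, 102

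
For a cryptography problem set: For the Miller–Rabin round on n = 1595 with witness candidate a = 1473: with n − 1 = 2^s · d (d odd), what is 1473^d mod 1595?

n − 1 = 1594 = 2^1 · 797, so s = 1 and d = 797.
1473^797 mod 1595 = 923.

923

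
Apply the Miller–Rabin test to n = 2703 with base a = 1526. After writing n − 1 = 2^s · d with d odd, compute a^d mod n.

395

n − 1 = 2702 = 2^1 · 1351, so s = 1 and d = 1351.
1526^1351 mod 2703 = 395.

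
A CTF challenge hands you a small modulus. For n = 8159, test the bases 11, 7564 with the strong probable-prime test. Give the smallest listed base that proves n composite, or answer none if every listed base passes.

n − 1 = 8158 = 2^1 · 4079, so s = 1 and d = 4079.
Base 11: x_0 = 11^4079 mod 8159 = 671. x_0 ∉ {1, 8158} and s = 1, so 11 is a Miller–Rabin witness and 8159 is composite.
Base 7564: x_0 = 7564^4079 mod 8159 = 244. x_0 ∉ {1, 8158} and s = 1, so 7564 is a Miller–Rabin witness and 8159 is composite.
The smallest witness among the given bases is 11.

11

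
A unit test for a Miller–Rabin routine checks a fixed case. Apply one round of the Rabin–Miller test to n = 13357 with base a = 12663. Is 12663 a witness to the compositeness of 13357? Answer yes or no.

no

n − 1 = 13356 = 2^2 · 3339, so s = 2 and d = 3339.
x_0 = 12663^3339 mod 13357 = 1.
x_0 = 1, so 12663 is not a witness.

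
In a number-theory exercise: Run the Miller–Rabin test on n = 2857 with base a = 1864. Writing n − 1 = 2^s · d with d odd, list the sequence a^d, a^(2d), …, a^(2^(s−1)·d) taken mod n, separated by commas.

1724, 896, 2856

n − 1 = 2856 = 2^3 · 357, so s = 3 and d = 357.
x_0 = 1864^357 mod 2857 = 1724.
x_1 = 1724^2 mod 2857 = 896.
x_2 = 896^2 mod 2857 = 2856.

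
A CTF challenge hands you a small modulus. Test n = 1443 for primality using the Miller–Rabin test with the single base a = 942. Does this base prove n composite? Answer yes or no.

yes

n − 1 = 1442 = 2^1 · 721, so s = 1 and d = 721.
By repeated squaring, 942^721 ≡ 942 (mod 1443).
x_0 = 942^721 mod 1443 = 942.
x_0 ∉ {1, 1442} and s = 1, so 942 is a Miller–Rabin witness and 1443 is composite.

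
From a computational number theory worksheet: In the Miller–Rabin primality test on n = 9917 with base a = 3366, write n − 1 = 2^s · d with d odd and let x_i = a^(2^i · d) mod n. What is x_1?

n − 1 = 9916 = 2^2 · 2479, so s = 2 and d = 2479.
Repeated squaring mod 9917: 3366^1 ≡ 3366, 3366^2 ≡ 4742, 3366^4 ≡ 4725, 3366^8 ≡ 2458, 3366^16 ≡ 2311, 3366^32 ≡ 5375, 3366^64 ≡ 2404, 3366^128 ≡ 7522, 3366^256 ≡ 3999, 3366^512 ≡ 5797, 3366^1024 ≡ 6413, 3366^2048 ≡ 770.
2479 = 2048 + 256 + 128 + 32 + 8 + 4 + 2 + 1, so 3366^2479 ≡ 770·3999·7522·5375·2458·4725·4742·3366 ≡ 8312 (mod 9917).
x_0 = 8312.
x_1 = 8312^2 mod 9917 = 7522.

7522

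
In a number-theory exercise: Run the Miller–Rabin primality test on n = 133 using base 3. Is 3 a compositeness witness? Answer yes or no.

yes

n − 1 = 132 = 2^2 · 33, so s = 2 and d = 33.
x_0 = 3^33 mod 133 = 69.
x_0 is neither 1 nor 132, so continue squaring.
x_1 = 69^2 mod 133 = 106.
Reached i = s−1 = 1 without hitting −1: 3 is a Miller–Rabin witness and 133 is composite.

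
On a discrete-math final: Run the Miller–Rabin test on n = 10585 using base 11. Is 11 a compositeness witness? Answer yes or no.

n − 1 = 10584 = 2^3 · 1323, so s = 3 and d = 1323.
x_0 = 11^1323 mod 10585 = 7436.
x_0 is neither 1 nor 10584, so continue squaring.
x_1 = 7436^2 mod 10585 = 8641.
x_2 = 8641^2 mod 10585 = 291.
Reached i = s−1 = 2 without hitting −1: 11 is a Miller–Rabin witness and 10585 is composite.

yes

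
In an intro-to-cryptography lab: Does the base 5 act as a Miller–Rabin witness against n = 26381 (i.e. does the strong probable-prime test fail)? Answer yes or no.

yes

n − 1 = 26380 = 2^2 · 6595, so s = 2 and d = 6595.
x_0 = 5^6595 mod 26381 = 17334.
x_0 is neither 1 nor 26380, so continue squaring.
x_1 = 17334^2 mod 26381 = 14347.
Reached i = s−1 = 1 without hitting −1: 5 is a Miller–Rabin witness and 26381 is composite.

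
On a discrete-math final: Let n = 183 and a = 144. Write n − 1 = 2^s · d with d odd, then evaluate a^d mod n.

144

n − 1 = 182 = 2^1 · 91, so s = 1 and d = 91.
144^91 mod 183 = 144.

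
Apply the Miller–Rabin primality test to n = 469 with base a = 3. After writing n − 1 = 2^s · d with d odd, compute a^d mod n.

n − 1 = 468 = 2^2 · 117, so s = 2 and d = 117.
3^117 mod 469 = 244.

244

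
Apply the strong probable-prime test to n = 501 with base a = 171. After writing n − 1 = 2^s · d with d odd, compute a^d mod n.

336

n − 1 = 500 = 2^2 · 125, so s = 2 and d = 125.
By repeated squaring, 171^125 ≡ 336 (mod 501).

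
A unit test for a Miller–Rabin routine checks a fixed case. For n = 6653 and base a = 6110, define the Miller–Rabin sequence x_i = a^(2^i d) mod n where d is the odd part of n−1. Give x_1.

6652

n − 1 = 6652 = 2^2 · 1663, so s = 2 and d = 1663.
x_0 = 6110^1663 mod 6653 = 5901.
x_1 = 5901^2 mod 6653 = 6652.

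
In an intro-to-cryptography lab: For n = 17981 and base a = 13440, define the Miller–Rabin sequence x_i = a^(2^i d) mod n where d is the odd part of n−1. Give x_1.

n − 1 = 17980 = 2^2 · 4495, so s = 2 and d = 4495.
Repeated squaring mod 17981: 13440^1 ≡ 13440, 13440^2 ≡ 14455, 13440^4 ≡ 7805, 13440^8 ≡ 16378, 13440^16 ≡ 16307, 13440^32 ≡ 15221, 13440^64 ≡ 11637, 13440^128 ≡ 4858, 13440^256 ≡ 9092, 13440^512 ≡ 5807, 13440^1024 ≡ 6874, 13440^2048 ≡ 15789, 13440^4096 ≡ 3937.
4495 = 4096 + 256 + 128 + 8 + 4 + 2 + 1, so 13440^4495 ≡ 3937·9092·4858·16378·7805·14455·13440 ≡ 3623 (mod 17981).
x_0 = 3623.
x_1 = 3623^2 mod 17981 = 17980.

17980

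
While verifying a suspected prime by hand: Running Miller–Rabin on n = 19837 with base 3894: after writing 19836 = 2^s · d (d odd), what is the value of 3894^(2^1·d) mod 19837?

17665

n − 1 = 19836 = 2^2 · 4959, so s = 2 and d = 4959.
Repeated squaring mod 19837: 3894^1 ≡ 3894, 3894^2 ≡ 7768, 3894^4 ≡ 17507, 3894^8 ≡ 13399, 3894^16 ≡ 8351, 3894^32 ≡ 12146, 3894^64 ≡ 17384, 3894^128 ≡ 6598, 3894^256 ≡ 11226, 3894^512 ≡ 18452, 3894^1024 ≡ 13873, 3894^2048 ≡ 1555, 3894^4096 ≡ 17748.
4959 = 4096 + 512 + 256 + 64 + 16 + 8 + 4 + 2 + 1, so 3894^4959 ≡ 17748·18452·11226·17384·8351·13399·17507·7768·3894 ≡ 13219 (mod 19837).
x_0 = 13219.
x_1 = 13219^2 mod 19837 = 17665.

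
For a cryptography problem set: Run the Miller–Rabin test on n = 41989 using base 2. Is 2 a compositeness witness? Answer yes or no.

n − 1 = 41988 = 2^2 · 10497, so s = 2 and d = 10497.
x_0 = 2^10497 mod 41989 = 11948.
x_0 is neither 1 nor 41988, so continue squaring.
x_1 = 11948^2 mod 41989 = 34093.
Reached i = s−1 = 1 without hitting −1: 2 is a Miller–Rabin witness and 41989 is composite.

yes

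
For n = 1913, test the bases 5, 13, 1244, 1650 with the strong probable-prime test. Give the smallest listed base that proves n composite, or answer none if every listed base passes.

none

n − 1 = 1912 = 2^3 · 239, so s = 3 and d = 239.
Base 5: x_0 = 5^239 mod 1913 = 991. x_0 is neither 1 nor 1912, so continue squaring. x_1 = 991^2 mod 1913 = 712. x_2 = 712^2 mod 1913 = 1912. x_2 ≡ −1, so 5 is not a witness.
Base 13: x_0 = 13^239 mod 1913 = 1608. x_0 is neither 1 nor 1912, so continue squaring. x_1 = 1608^2 mod 1913 = 1201. x_2 = 1201^2 mod 1913 = 1912. x_2 ≡ −1, so 13 is not a witness.
Base 1244: x_0 = 1244^239 mod 1913 = 1912. x_0 = 1912 ≡ −1, so 1244 is not a witness.
Base 1650: x_0 = 1650^239 mod 1913 = 1912. x_0 = 1912 ≡ −1, so 1650 is not a witness.
No listed base is a witness for 1913.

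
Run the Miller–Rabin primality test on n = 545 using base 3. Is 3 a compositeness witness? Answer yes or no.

yes

n − 1 = 544 = 2^5 · 17, so s = 5 and d = 17.
Repeated squaring mod 545: 3^1 ≡ 3, 3^2 ≡ 9, 3^4 ≡ 81, 3^8 ≡ 21, 3^16 ≡ 441.
17 = 16 + 1, so 3^17 ≡ 441·3 ≡ 233 (mod 545).
x_0 = 3^17 mod 545 = 233.
x_0 is neither 1 nor 544, so continue squaring.
x_1 = 233^2 mod 545 = 334.
x_2 = 334^2 mod 545 = 376.
x_3 = 376^2 mod 545 = 221.
x_4 = 221^2 mod 545 = 336.
Reached i = s−1 = 4 without hitting −1: 3 is a Miller–Rabin witness and 545 is composite.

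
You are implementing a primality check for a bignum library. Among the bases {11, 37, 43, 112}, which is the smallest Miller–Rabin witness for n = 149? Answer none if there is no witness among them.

n − 1 = 148 = 2^2 · 37, so s = 2 and d = 37.
Base 11: x_0 = 11^37 mod 149 = 105. x_0 is neither 1 nor 148, so continue squaring. x_1 = 105^2 mod 149 = 148. x_1 ≡ −1, so 11 is not a witness.
Base 37: x_0 = 37^37 mod 149 = 1. x_0 = 1, so 37 is not a witness.
Base 43: x_0 = 43^37 mod 149 = 105. x_0 is neither 1 nor 148, so continue squaring. x_1 = 105^2 mod 149 = 148. x_1 ≡ −1, so 43 is not a witness.
Base 112: x_0 = 112^37 mod 149 = 148. x_0 = 148 ≡ −1, so 112 is not a witness.
No listed base is a witness for 149.

none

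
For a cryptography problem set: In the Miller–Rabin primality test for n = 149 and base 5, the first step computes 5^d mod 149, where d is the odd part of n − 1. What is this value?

n − 1 = 148 = 2^2 · 37, so s = 2 and d = 37.
By repeated squaring, 5^37 ≡ 1 (mod 149).

1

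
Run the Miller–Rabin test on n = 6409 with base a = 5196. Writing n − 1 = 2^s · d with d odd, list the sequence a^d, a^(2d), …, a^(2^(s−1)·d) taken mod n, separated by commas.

2068, 1821, 2588

n − 1 = 6408 = 2^3 · 801, so s = 3 and d = 801.
x_0 = 5196^801 mod 6409 = 2068.
x_1 = 2068^2 mod 6409 = 1821.
x_2 = 1821^2 mod 6409 = 2588.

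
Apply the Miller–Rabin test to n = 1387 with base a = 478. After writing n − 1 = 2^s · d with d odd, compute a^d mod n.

1158

n − 1 = 1386 = 2^1 · 693, so s = 1 and d = 693.
Repeated squaring mod 1387: 478^1 ≡ 478, 478^2 ≡ 1016, 478^4 ≡ 328, 478^8 ≡ 785, 478^16 ≡ 397, 478^32 ≡ 878, 478^64 ≡ 1099, 478^128 ≡ 1111, 478^256 ≡ 1278, 478^512 ≡ 785.
693 = 512 + 128 + 32 + 16 + 4 + 1, so 478^693 ≡ 785·1111·878·397·328·478 ≡ 1158 (mod 1387).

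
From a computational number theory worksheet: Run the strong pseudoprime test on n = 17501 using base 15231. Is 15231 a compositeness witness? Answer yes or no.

n − 1 = 17500 = 2^2 · 4375, so s = 2 and d = 4375.
x_0 = 15231^4375 mod 17501 = 13925.
x_0 is neither 1 nor 17500, so continue squaring.
x_1 = 13925^2 mod 17501 = 12046.
Reached i = s−1 = 1 without hitting −1: 15231 is a Miller–Rabin witness and 17501 is composite.

yes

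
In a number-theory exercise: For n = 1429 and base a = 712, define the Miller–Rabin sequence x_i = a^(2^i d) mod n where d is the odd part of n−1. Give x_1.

n − 1 = 1428 = 2^2 · 357, so s = 2 and d = 357.
x_0 = 712^357 mod 1429 = 809.
x_1 = 809^2 mod 1429 = 1428.

1428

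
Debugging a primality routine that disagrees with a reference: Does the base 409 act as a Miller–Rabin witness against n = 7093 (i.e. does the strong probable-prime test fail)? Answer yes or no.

yes

n − 1 = 7092 = 2^2 · 1773, so s = 2 and d = 1773.
By repeated squaring, 409^1773 ≡ 5575 (mod 7093).
x_0 = 409^1773 mod 7093 = 5575.
x_0 is neither 1 nor 7092, so continue squaring.
x_1 = 5575^2 mod 7093 = 6192.
Reached i = s−1 = 1 without hitting −1: 409 is a Miller–Rabin witness and 7093 is composite.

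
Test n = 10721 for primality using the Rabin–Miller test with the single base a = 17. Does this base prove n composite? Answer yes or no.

yes

n − 1 = 10720 = 2^5 · 335, so s = 5 and d = 335.
Repeated squaring mod 10721: 17^1 ≡ 17, 17^2 ≡ 289, 17^4 ≡ 8474, 17^8 ≡ 10139, 17^16 ≡ 6373, 17^32 ≡ 3981, 17^64 ≡ 2723, 17^128 ≡ 6518, 17^256 ≡ 7722.
335 = 256 + 64 + 8 + 4 + 2 + 1, so 17^335 ≡ 7722·2723·10139·8474·289·17 ≡ 3549 (mod 10721).
x_0 = 17^335 mod 10721 = 3549.
x_0 is neither 1 nor 10720, so continue squaring.
x_1 = 3549^2 mod 10721 = 8947.
x_2 = 8947^2 mod 10721 = 5823.
x_3 = 5823^2 mod 10721 = 7527.
x_4 = 7527^2 mod 10721 = 5965.
Reached i = s−1 = 4 without hitting −1: 17 is a Miller–Rabin witness and 10721 is composite.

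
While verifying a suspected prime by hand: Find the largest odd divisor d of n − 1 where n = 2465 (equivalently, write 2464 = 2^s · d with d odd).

77

Halving: 2464 → 1232 → 616 → 308 → 154 → 77; 77 is odd.
So 2464 = 2^5 · 77.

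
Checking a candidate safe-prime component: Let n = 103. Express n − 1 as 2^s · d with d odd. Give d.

Halving: 102 → 51; 51 is odd.
So 102 = 2^1 · 51.

51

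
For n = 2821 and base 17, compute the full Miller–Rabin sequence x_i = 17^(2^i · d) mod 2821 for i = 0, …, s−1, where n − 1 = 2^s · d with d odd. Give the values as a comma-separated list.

n − 1 = 2820 = 2^2 · 705, so s = 2 and d = 705.
x_0 = 17^705 mod 2821 = 2820.
x_1 = 2820^2 mod 2821 = 1.

2820, 1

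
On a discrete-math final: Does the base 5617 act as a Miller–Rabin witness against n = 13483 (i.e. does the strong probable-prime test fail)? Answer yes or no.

n − 1 = 13482 = 2^1 · 6741, so s = 1 and d = 6741.
x_0 = 5617^6741 mod 13483 = 3944.
x_0 ∉ {1, 13482} and s = 1, so 5617 is a Miller–Rabin witness and 13483 is composite.

yes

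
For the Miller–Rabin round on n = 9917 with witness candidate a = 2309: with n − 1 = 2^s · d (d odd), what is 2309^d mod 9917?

n − 1 = 9916 = 2^2 · 2479, so s = 2 and d = 2479.
Repeated squaring mod 9917: 2309^1 ≡ 2309, 2309^2 ≡ 6052, 2309^4 ≡ 3223, 2309^8 ≡ 4630, 2309^16 ≡ 6263, 2309^32 ≡ 3434, 2309^64 ≡ 1043, 2309^128 ≡ 6896, 2309^256 ≡ 2801, 2309^512 ≡ 1254, 2309^1024 ≡ 5630, 2309^2048 ≡ 2168.
2479 = 2048 + 256 + 128 + 32 + 8 + 4 + 2 + 1, so 2309^2479 ≡ 2168·2801·6896·3434·4630·3223·6052·2309 ≡ 1043 (mod 9917).

1043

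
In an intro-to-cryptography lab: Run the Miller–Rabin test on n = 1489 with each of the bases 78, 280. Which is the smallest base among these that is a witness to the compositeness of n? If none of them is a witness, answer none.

none

n − 1 = 1488 = 2^4 · 93, so s = 4 and d = 93.
Base 78: x_0 = 78^93 mod 1489 = 833. x_0 is neither 1 nor 1488, so continue squaring. x_1 = 833^2 mod 1489 = 15. x_2 = 15^2 mod 1489 = 225. x_3 = 225^2 mod 1489 = 1488. x_3 ≡ −1, so 78 is not a witness.
Base 280: x_0 = 280^93 mod 1489 = 1300. x_0 is neither 1 nor 1488, so continue squaring. x_1 = 1300^2 mod 1489 = 1474. x_2 = 1474^2 mod 1489 = 225. x_3 = 225^2 mod 1489 = 1488. x_3 ≡ −1, so 280 is not a witness.
No listed base is a witness for 1489.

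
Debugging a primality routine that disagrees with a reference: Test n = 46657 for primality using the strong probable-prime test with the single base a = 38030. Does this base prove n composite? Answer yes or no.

no

n − 1 = 46656 = 2^6 · 729, so s = 6 and d = 729.
x_0 = 38030^729 mod 46657 = 41397.
x_0 is neither 1 nor 46656, so continue squaring.
x_1 = 41397^2 mod 46657 = 46656.
x_1 ≡ −1, so 38030 is not a witness.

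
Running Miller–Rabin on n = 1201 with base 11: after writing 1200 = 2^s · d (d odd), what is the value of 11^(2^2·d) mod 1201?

1152

n − 1 = 1200 = 2^4 · 75, so s = 4 and d = 75.
x_0 = 11^75 mod 1201 = 473.
x_1 = 473^2 mod 1201 = 343.
x_2 = 343^2 mod 1201 = 1152.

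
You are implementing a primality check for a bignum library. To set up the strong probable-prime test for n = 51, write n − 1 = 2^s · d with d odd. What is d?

Halving: 50 → 25; 25 is odd.
So 50 = 2^1 · 25.

25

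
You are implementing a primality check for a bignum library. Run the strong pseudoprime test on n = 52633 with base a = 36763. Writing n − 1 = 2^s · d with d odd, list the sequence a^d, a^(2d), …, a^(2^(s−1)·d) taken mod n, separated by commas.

720, 44703, 41098

n − 1 = 52632 = 2^3 · 6579, so s = 3 and d = 6579.
x_0 = 36763^6579 mod 52633 = 720.
x_1 = 720^2 mod 52633 = 44703.
x_2 = 44703^2 mod 52633 = 41098.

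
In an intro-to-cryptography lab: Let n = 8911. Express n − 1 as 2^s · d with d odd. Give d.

4455

Halving: 8910 → 4455; 4455 is odd.
So 8910 = 2^1 · 4455.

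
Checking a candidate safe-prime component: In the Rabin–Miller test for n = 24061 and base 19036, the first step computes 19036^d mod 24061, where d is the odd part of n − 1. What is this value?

n − 1 = 24060 = 2^2 · 6015, so s = 2 and d = 6015.
Repeated squaring mod 24061: 19036^1 ≡ 19036, 19036^2 ≡ 10636, 19036^4 ≡ 13735, 19036^8 ≡ 11985, 19036^16 ≡ 20116, 19036^32 ≡ 19619, 19036^64 ≡ 1344, 19036^128 ≡ 1761, 19036^256 ≡ 21313, 19036^512 ≡ 20411, 19036^1024 ≡ 16767, 19036^2048 ≡ 3565, 19036^4096 ≡ 5017.
6015 = 4096 + 1024 + 512 + 256 + 64 + 32 + 16 + 8 + 4 + 2 + 1, so 19036^6015 ≡ 5017·16767·20411·21313·1344·19619·20116·11985·13735·10636·19036 ≡ 20025 (mod 24061).

20025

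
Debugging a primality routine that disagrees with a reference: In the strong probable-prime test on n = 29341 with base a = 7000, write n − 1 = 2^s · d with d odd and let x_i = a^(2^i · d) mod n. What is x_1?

n − 1 = 29340 = 2^2 · 7335, so s = 2 and d = 7335.
x_0 = 7000^7335 mod 29341 = 24643.
x_1 = 24643^2 mod 29341 = 6772.

6772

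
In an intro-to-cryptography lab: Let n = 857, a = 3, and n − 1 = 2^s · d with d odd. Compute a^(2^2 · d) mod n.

n − 1 = 856 = 2^3 · 107, so s = 3 and d = 107.
By repeated squaring, 3^107 ≡ 669 (mod 857).
x_0 = 669.
x_1 = 669^2 mod 857 = 207.
x_2 = 207^2 mod 857 = 856.

856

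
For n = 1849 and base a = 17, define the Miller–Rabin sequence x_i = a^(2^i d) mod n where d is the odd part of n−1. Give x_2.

n − 1 = 1848 = 2^3 · 231, so s = 3 and d = 231.
x_0 = 17^231 mod 1849 = 1635.
x_1 = 1635^2 mod 1849 = 1420.
x_2 = 1420^2 mod 1849 = 990.

990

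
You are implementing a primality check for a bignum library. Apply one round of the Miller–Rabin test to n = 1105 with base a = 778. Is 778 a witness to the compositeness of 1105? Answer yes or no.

no

n − 1 = 1104 = 2^4 · 69, so s = 4 and d = 69.
By repeated squaring, 778^69 ≡ 268 (mod 1105).
x_0 = 778^69 mod 1105 = 268.
x_0 is neither 1 nor 1104, so continue squaring.
x_1 = 268^2 mod 1105 = 1104.
x_1 ≡ −1, so 778 is not a witness.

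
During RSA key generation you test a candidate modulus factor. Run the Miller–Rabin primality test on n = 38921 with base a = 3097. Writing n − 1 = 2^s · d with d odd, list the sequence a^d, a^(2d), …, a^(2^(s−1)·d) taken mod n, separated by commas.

n − 1 = 38920 = 2^3 · 4865, so s = 3 and d = 4865.
x_0 = 3097^4865 mod 38921 = 29507.
x_1 = 29507^2 mod 38921 = 279.
x_2 = 279^2 mod 38921 = 38920.

29507, 279, 38920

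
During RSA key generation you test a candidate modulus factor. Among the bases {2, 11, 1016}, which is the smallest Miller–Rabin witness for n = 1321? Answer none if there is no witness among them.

none

n − 1 = 1320 = 2^3 · 165, so s = 3 and d = 165.
Base 2: x_0 = 2^165 mod 1321 = 257. x_0 is neither 1 nor 1320, so continue squaring. x_1 = 257^2 mod 1321 = 1320. x_1 ≡ −1, so 2 is not a witness.
Base 11: x_0 = 11^165 mod 1321 = 1. x_0 = 1, so 11 is not a witness.
Base 1016: x_0 = 1016^165 mod 1321 = 950. x_0 is neither 1 nor 1320, so continue squaring. x_1 = 950^2 mod 1321 = 257. x_2 = 257^2 mod 1321 = 1320. x_2 ≡ −1, so 1016 is not a witness.
No listed base is a witness for 1321.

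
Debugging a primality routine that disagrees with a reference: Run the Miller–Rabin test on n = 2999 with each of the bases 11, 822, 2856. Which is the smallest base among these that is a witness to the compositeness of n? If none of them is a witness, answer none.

none

n − 1 = 2998 = 2^1 · 1499, so s = 1 and d = 1499.
Base 11: x_0 = 11^1499 mod 2999 = 1. x_0 = 1, so 11 is not a witness.
Base 822: x_0 = 822^1499 mod 2999 = 1. x_0 = 1, so 822 is not a witness.
Base 2856: x_0 = 2856^1499 mod 2999 = 2998. x_0 = 2998 ≡ −1, so 2856 is not a witness.
No listed base is a witness for 2999.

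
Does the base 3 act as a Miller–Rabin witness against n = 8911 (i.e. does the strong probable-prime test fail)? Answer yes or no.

n − 1 = 8910 = 2^1 · 4455, so s = 1 and d = 4455.
x_0 = 3^4455 mod 8911 = 8910.
x_0 = 8910 ≡ −1, so 3 is not a witness.

no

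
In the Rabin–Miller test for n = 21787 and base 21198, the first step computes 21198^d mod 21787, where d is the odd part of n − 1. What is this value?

1

n − 1 = 21786 = 2^1 · 10893, so s = 1 and d = 10893.
21198^10893 mod 21787 = 1.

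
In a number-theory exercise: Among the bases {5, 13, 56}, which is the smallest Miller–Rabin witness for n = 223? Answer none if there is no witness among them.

n − 1 = 222 = 2^1 · 111, so s = 1 and d = 111.
Base 5: x_0 = 5^111 mod 223 = 222. x_0 = 222 ≡ −1, so 5 is not a witness.
Base 13: x_0 = 13^111 mod 223 = 222. x_0 = 222 ≡ −1, so 13 is not a witness.
Base 56: x_0 = 56^111 mod 223 = 1. x_0 = 1, so 56 is not a witness.
No listed base is a witness for 223.

none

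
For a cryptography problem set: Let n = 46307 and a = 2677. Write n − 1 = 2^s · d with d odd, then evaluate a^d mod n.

1

n − 1 = 46306 = 2^1 · 23153, so s = 1 and d = 23153.
2677^23153 mod 46307 = 1.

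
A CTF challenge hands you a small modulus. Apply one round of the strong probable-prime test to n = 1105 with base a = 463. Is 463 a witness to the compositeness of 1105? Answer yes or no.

n − 1 = 1104 = 2^4 · 69, so s = 4 and d = 69.
x_0 = 463^69 mod 1105 = 463.
x_0 is neither 1 nor 1104, so continue squaring.
x_1 = 463^2 mod 1105 = 1104.
x_1 ≡ −1, so 463 is not a witness.

no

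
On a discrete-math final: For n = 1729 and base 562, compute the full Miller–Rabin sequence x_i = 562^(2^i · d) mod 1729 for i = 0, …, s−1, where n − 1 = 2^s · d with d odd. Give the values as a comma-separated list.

1, 1, 1, 1, 1, 1

n − 1 = 1728 = 2^6 · 27, so s = 6 and d = 27.
x_0 = 562^27 mod 1729 = 1.
x_1 = 1^2 mod 1729 = 1.
x_2 = 1^2 mod 1729 = 1.
x_3 = 1^2 mod 1729 = 1.
x_4 = 1^2 mod 1729 = 1.
x_5 = 1^2 mod 1729 = 1.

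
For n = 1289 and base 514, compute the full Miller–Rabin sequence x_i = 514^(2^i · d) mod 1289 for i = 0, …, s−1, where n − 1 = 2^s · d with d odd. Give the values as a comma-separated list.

479, 1288, 1

n − 1 = 1288 = 2^3 · 161, so s = 3 and d = 161.
x_0 = 514^161 mod 1289 = 479.
x_1 = 479^2 mod 1289 = 1288.
x_2 = 1288^2 mod 1289 = 1.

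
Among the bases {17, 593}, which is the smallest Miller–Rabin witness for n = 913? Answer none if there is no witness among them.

17

n − 1 = 912 = 2^4 · 57, so s = 4 and d = 57.
Base 17: x_0 = 17^57 mod 913 = 712. x_0 is neither 1 nor 912, so continue squaring. x_1 = 712^2 mod 913 = 229. x_2 = 229^2 mod 913 = 400. x_3 = 400^2 mod 913 = 225. Reached i = s−1 = 3 without hitting −1: 17 is a Miller–Rabin witness and 913 is composite.
Base 593: x_0 = 593^57 mod 913 = 153. x_0 is neither 1 nor 912, so continue squaring. x_1 = 153^2 mod 913 = 584. x_2 = 584^2 mod 913 = 507. x_3 = 507^2 mod 913 = 496. Reached i = s−1 = 3 without hitting −1: 593 is a Miller–Rabin witness and 913 is composite.
The smallest witness among the given bases is 17.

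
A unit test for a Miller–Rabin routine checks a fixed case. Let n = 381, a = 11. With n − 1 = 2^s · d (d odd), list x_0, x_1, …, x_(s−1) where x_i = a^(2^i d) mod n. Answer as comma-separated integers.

284, 265

n − 1 = 380 = 2^2 · 95, so s = 2 and d = 95.
x_0 = 11^95 mod 381 = 284.
x_1 = 284^2 mod 381 = 265.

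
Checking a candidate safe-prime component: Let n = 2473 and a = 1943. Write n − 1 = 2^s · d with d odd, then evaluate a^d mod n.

1906

n − 1 = 2472 = 2^3 · 309, so s = 3 and d = 309.
Repeated squaring mod 2473: 1943^1 ≡ 1943, 1943^2 ≡ 1451, 1943^4 ≡ 878, 1943^8 ≡ 1781, 1943^16 ≡ 1575, 1943^32 ≡ 206, 1943^64 ≡ 395, 1943^128 ≡ 226, 1943^256 ≡ 1616.
309 = 256 + 32 + 16 + 4 + 1, so 1943^309 ≡ 1616·206·1575·878·1943 ≡ 1906 (mod 2473).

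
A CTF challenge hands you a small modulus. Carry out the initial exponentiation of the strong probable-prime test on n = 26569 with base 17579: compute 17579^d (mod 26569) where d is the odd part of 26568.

n − 1 = 26568 = 2^3 · 3321, so s = 3 and d = 3321.
17579^3321 mod 26569 = 1955.

1955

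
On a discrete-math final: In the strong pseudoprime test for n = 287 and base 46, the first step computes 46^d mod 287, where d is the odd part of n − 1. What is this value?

2

n − 1 = 286 = 2^1 · 143, so s = 1 and d = 143.
46^143 mod 287 = 2.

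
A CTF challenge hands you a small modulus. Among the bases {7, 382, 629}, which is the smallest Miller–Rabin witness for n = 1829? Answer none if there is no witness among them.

7

n − 1 = 1828 = 2^2 · 457, so s = 2 and d = 457.
Base 7: x_0 = 7^457 mod 1829 = 989. x_0 is neither 1 nor 1828, so continue squaring. x_1 = 989^2 mod 1829 = 1435. Reached i = s−1 = 1 without hitting −1: 7 is a Miller–Rabin witness and 1829 is composite.
Base 382: x_0 = 382^457 mod 1829 = 1384. x_0 is neither 1 nor 1828, so continue squaring. x_1 = 1384^2 mod 1829 = 493. Reached i = s−1 = 1 without hitting −1: 382 is a Miller–Rabin witness and 1829 is composite.
Base 629: x_0 = 629^457 mod 1829 = 940. x_0 is neither 1 nor 1828, so continue squaring. x_1 = 940^2 mod 1829 = 193. Reached i = s−1 = 1 without hitting −1: 629 is a Miller–Rabin witness and 1829 is composite.
The smallest witness among the given bases is 7.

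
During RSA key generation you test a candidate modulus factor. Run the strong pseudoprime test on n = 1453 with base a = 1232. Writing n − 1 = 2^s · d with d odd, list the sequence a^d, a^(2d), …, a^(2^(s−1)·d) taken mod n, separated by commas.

n − 1 = 1452 = 2^2 · 363, so s = 2 and d = 363.
x_0 = 1232^363 mod 1453 = 1.
x_1 = 1^2 mod 1453 = 1.

1, 1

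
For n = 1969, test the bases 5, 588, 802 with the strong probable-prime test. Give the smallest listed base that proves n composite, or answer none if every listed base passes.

n − 1 = 1968 = 2^4 · 123, so s = 4 and d = 123.
Base 5: x_0 = 5^123 mod 1969 = 840. x_0 is neither 1 nor 1968, so continue squaring. x_1 = 840^2 mod 1969 = 698. x_2 = 698^2 mod 1969 = 861. x_3 = 861^2 mod 1969 = 977. Reached i = s−1 = 3 without hitting −1: 5 is a Miller–Rabin witness and 1969 is composite.
Base 588: x_0 = 588^123 mod 1969 = 1753. x_0 is neither 1 nor 1968, so continue squaring. x_1 = 1753^2 mod 1969 = 1369. x_2 = 1369^2 mod 1969 = 1642. x_3 = 1642^2 mod 1969 = 603. Reached i = s−1 = 3 without hitting −1: 588 is a Miller–Rabin witness and 1969 is composite.
Base 802: x_0 = 802^123 mod 1969 = 923. x_0 is neither 1 nor 1968, so continue squaring. x_1 = 923^2 mod 1969 = 1321. x_2 = 1321^2 mod 1969 = 507. x_3 = 507^2 mod 1969 = 1079. Reached i = s−1 = 3 without hitting −1: 802 is a Miller–Rabin witness and 1969 is composite.
The smallest witness among the given bases is 5.

5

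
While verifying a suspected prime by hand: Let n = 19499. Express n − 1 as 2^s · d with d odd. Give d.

Halving: 19498 → 9749; 9749 is odd.
So 19498 = 2^1 · 9749.

9749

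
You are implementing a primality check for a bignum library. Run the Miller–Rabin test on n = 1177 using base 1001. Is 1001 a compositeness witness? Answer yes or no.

n − 1 = 1176 = 2^3 · 147, so s = 3 and d = 147.
x_0 = 1001^147 mod 1177 = 792.
x_0 is neither 1 nor 1176, so continue squaring.
x_1 = 792^2 mod 1177 = 1100.
x_2 = 1100^2 mod 1177 = 44.
Reached i = s−1 = 2 without hitting −1: 1001 is a Miller–Rabin witness and 1177 is composite.

yes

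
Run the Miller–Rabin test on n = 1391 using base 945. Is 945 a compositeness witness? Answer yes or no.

n − 1 = 1390 = 2^1 · 695, so s = 1 and d = 695.
x_0 = 945^695 mod 1391 = 562.
x_0 ∉ {1, 1390} and s = 1, so 945 is a Miller–Rabin witness and 1391 is composite.

yes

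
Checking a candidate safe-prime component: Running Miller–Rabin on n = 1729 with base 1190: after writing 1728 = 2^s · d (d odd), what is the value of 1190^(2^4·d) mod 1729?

742

n − 1 = 1728 = 2^6 · 27, so s = 6 and d = 27.
By repeated squaring, 1190^27 ≡ 1253 (mod 1729).
x_0 = 1253.
x_1 = 1253^2 mod 1729 = 77.
x_2 = 77^2 mod 1729 = 742.
x_3 = 742^2 mod 1729 = 742.
x_4 = 742^2 mod 1729 = 742.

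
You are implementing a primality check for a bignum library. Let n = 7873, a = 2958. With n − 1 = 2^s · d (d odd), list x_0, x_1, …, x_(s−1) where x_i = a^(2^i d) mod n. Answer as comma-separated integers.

n − 1 = 7872 = 2^6 · 123, so s = 6 and d = 123.
x_0 = 2958^123 mod 7873 = 2054.
x_1 = 2054^2 mod 7873 = 6861.
x_2 = 6861^2 mod 7873 = 654.
x_3 = 654^2 mod 7873 = 2574.
x_4 = 2574^2 mod 7873 = 4283.
x_5 = 4283^2 mod 7873 = 7872.

2054, 6861, 654, 2574, 4283, 7872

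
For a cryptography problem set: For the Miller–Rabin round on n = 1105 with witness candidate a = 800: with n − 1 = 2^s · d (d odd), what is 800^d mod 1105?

970

n − 1 = 1104 = 2^4 · 69, so s = 4 and d = 69.
Repeated squaring mod 1105: 800^1 ≡ 800, 800^2 ≡ 205, 800^4 ≡ 35, 800^8 ≡ 120, 800^16 ≡ 35, 800^32 ≡ 120, 800^64 ≡ 35.
69 = 64 + 4 + 1, so 800^69 ≡ 35·35·800 ≡ 970 (mod 1105).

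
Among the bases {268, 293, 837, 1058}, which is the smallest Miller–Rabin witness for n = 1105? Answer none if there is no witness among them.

none

n − 1 = 1104 = 2^4 · 69, so s = 4 and d = 69.
Base 268: x_0 = 268^69 mod 1105 = 268. x_0 is neither 1 nor 1104, so continue squaring. x_1 = 268^2 mod 1105 = 1104. x_1 ≡ −1, so 268 is not a witness.
Base 293: x_0 = 293^69 mod 1105 = 463. x_0 is neither 1 nor 1104, so continue squaring. x_1 = 463^2 mod 1105 = 1104. x_1 ≡ −1, so 293 is not a witness.
Base 837: x_0 = 837^69 mod 1105 = 837. x_0 is neither 1 nor 1104, so continue squaring. x_1 = 837^2 mod 1105 = 1104. x_1 ≡ −1, so 837 is not a witness.
Base 1058: x_0 = 1058^69 mod 1105 = 1058. x_0 is neither 1 nor 1104, so continue squaring. x_1 = 1058^2 mod 1105 = 1104. x_1 ≡ −1, so 1058 is not a witness.
No listed base is a witness for 1105.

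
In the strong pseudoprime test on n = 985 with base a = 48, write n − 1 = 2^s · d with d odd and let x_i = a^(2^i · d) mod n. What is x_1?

904

n − 1 = 984 = 2^3 · 123, so s = 3 and d = 123.
x_0 = 48^123 mod 985 = 662.
x_1 = 662^2 mod 985 = 904.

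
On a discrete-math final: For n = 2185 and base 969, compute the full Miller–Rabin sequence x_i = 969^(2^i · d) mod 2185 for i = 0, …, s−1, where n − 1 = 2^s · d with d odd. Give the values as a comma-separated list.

n − 1 = 2184 = 2^3 · 273, so s = 3 and d = 273.
x_0 = 969^273 mod 2185 = 1444.
x_1 = 1444^2 mod 2185 = 646.
x_2 = 646^2 mod 2185 = 2166.

1444, 646, 2166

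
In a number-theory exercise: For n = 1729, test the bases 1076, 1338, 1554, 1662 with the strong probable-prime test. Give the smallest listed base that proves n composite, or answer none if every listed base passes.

n − 1 = 1728 = 2^6 · 27, so s = 6 and d = 27.
Base 1076: x_0 = 1076^27 mod 1729 = 1728. x_0 = 1728 ≡ −1, so 1076 is not a witness.
Base 1338: x_0 = 1338^27 mod 1729 = 246. x_0 is neither 1 nor 1728, so continue squaring. x_1 = 246^2 mod 1729 = 1. x_1 = 1 but x_0 ≠ ±1, a nontrivial square root of 1 — 1338 is a witness and 1729 is composite.
Base 1554: x_0 = 1554^27 mod 1729 = 1253. x_0 is neither 1 nor 1728, so continue squaring. x_1 = 1253^2 mod 1729 = 77. x_2 = 77^2 mod 1729 = 742. x_3 = 742^2 mod 1729 = 742. x_4 = 742^2 mod 1729 = 742. x_5 = 742^2 mod 1729 = 742. Reached i = s−1 = 5 without hitting −1: 1554 is a Miller–Rabin witness and 1729 is composite.
Base 1662: x_0 = 1662^27 mod 1729 = 1084. x_0 is neither 1 nor 1728, so continue squaring. x_1 = 1084^2 mod 1729 = 1065. x_2 = 1065^2 mod 1729 = 1. x_2 = 1 but x_1 ≠ ±1, a nontrivial square root of 1 — 1662 is a witness and 1729 is composite.
The smallest witness among the given bases is 1338.

1338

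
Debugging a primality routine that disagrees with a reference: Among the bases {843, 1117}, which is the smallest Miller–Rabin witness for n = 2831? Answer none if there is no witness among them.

843

n − 1 = 2830 = 2^1 · 1415, so s = 1 and d = 1415.
Base 843: x_0 = 843^1415 mod 2831 = 828. x_0 ∉ {1, 2830} and s = 1, so 843 is a Miller–Rabin witness and 2831 is composite.
Base 1117: x_0 = 1117^1415 mod 2831 = 839. x_0 ∉ {1, 2830} and s = 1, so 1117 is a Miller–Rabin witness and 2831 is composite.
The smallest witness among the given bases is 843.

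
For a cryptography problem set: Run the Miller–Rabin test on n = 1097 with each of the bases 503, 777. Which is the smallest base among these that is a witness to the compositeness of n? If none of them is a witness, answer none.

none

n − 1 = 1096 = 2^3 · 137, so s = 3 and d = 137.
Base 503: x_0 = 503^137 mod 1097 = 756. x_0 is neither 1 nor 1096, so continue squaring. x_1 = 756^2 mod 1097 = 1096. x_1 ≡ −1, so 503 is not a witness.
Base 777: x_0 = 777^137 mod 1097 = 1018. x_0 is neither 1 nor 1096, so continue squaring. x_1 = 1018^2 mod 1097 = 756. x_2 = 756^2 mod 1097 = 1096. x_2 ≡ −1, so 777 is not a witness.
No listed base is a witness for 1097.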